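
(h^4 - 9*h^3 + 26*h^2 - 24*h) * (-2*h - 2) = -2*h^5 + 16*h^4 - 34*h^3 - 4*h^2 + 48*h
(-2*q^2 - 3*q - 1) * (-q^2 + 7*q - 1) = 2*q^4 - 11*q^3 - 18*q^2 - 4*q + 1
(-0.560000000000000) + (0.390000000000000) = -0.170000000000000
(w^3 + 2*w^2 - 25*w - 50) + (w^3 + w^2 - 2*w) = 2*w^3 + 3*w^2 - 27*w - 50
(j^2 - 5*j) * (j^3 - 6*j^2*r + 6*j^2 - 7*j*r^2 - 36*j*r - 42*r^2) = j^5 - 6*j^4*r + j^4 - 7*j^3*r^2 - 6*j^3*r - 30*j^3 - 7*j^2*r^2 + 180*j^2*r + 210*j*r^2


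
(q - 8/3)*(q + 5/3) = q^2 - q - 40/9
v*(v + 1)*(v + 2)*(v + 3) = v^4 + 6*v^3 + 11*v^2 + 6*v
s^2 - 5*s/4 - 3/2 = (s - 2)*(s + 3/4)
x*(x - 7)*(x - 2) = x^3 - 9*x^2 + 14*x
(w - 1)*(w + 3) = w^2 + 2*w - 3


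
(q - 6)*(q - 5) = q^2 - 11*q + 30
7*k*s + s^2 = s*(7*k + s)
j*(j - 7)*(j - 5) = j^3 - 12*j^2 + 35*j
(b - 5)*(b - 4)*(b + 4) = b^3 - 5*b^2 - 16*b + 80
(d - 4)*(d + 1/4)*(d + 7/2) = d^3 - d^2/4 - 113*d/8 - 7/2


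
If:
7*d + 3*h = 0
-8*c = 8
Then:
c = -1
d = -3*h/7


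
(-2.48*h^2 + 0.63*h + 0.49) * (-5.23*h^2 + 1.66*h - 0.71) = 12.9704*h^4 - 7.4117*h^3 + 0.2439*h^2 + 0.3661*h - 0.3479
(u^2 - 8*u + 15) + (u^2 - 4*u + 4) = 2*u^2 - 12*u + 19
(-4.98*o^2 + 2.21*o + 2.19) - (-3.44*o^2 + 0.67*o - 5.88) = -1.54*o^2 + 1.54*o + 8.07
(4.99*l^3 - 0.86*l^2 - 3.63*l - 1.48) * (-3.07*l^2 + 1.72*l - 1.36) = -15.3193*l^5 + 11.223*l^4 + 2.8785*l^3 - 0.5304*l^2 + 2.3912*l + 2.0128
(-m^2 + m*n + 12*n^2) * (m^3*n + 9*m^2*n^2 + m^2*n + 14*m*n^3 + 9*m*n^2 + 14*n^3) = -m^5*n - 8*m^4*n^2 - m^4*n + 7*m^3*n^3 - 8*m^3*n^2 + 122*m^2*n^4 + 7*m^2*n^3 + 168*m*n^5 + 122*m*n^4 + 168*n^5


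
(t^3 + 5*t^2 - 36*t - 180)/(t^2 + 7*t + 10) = (t^2 - 36)/(t + 2)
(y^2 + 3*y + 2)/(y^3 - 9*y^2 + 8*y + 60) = (y + 1)/(y^2 - 11*y + 30)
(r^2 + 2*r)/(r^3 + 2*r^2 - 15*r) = (r + 2)/(r^2 + 2*r - 15)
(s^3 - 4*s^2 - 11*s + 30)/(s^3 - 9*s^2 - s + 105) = (s - 2)/(s - 7)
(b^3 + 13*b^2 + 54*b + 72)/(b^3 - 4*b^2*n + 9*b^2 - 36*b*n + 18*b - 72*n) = (b + 4)/(b - 4*n)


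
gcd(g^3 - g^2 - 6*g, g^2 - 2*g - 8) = g + 2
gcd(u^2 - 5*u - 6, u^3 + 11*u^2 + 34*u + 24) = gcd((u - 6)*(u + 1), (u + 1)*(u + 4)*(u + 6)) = u + 1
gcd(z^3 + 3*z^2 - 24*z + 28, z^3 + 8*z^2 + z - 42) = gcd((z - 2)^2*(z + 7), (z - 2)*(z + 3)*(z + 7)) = z^2 + 5*z - 14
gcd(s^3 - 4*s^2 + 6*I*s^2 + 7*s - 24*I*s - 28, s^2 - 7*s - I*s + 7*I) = s - I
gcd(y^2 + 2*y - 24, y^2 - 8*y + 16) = y - 4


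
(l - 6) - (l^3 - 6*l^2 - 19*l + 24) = -l^3 + 6*l^2 + 20*l - 30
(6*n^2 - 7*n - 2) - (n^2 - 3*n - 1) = 5*n^2 - 4*n - 1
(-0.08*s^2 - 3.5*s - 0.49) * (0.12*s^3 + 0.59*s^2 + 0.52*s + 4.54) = -0.0096*s^5 - 0.4672*s^4 - 2.1654*s^3 - 2.4723*s^2 - 16.1448*s - 2.2246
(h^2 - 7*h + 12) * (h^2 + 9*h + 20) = h^4 + 2*h^3 - 31*h^2 - 32*h + 240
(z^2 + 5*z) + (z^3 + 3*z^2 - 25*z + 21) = z^3 + 4*z^2 - 20*z + 21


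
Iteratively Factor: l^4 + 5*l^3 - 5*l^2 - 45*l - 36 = (l + 3)*(l^3 + 2*l^2 - 11*l - 12) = (l - 3)*(l + 3)*(l^2 + 5*l + 4) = (l - 3)*(l + 1)*(l + 3)*(l + 4)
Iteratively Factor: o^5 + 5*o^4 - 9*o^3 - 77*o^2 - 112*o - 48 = (o + 1)*(o^4 + 4*o^3 - 13*o^2 - 64*o - 48) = (o + 1)*(o + 4)*(o^3 - 13*o - 12) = (o + 1)^2*(o + 4)*(o^2 - o - 12) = (o + 1)^2*(o + 3)*(o + 4)*(o - 4)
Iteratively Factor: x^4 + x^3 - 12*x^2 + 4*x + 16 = (x - 2)*(x^3 + 3*x^2 - 6*x - 8) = (x - 2)*(x + 1)*(x^2 + 2*x - 8) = (x - 2)*(x + 1)*(x + 4)*(x - 2)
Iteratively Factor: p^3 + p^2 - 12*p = (p - 3)*(p^2 + 4*p) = p*(p - 3)*(p + 4)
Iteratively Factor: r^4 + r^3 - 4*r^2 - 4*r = (r + 1)*(r^3 - 4*r) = (r + 1)*(r + 2)*(r^2 - 2*r) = (r - 2)*(r + 1)*(r + 2)*(r)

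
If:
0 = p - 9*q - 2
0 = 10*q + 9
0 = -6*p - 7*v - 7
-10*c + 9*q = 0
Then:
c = -81/100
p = -61/10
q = -9/10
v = 148/35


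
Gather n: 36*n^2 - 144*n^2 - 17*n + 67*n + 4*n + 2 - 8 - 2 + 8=-108*n^2 + 54*n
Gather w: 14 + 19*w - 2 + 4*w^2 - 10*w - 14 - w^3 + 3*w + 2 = -w^3 + 4*w^2 + 12*w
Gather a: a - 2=a - 2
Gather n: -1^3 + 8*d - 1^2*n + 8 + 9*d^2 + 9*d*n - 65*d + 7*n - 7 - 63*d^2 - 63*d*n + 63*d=-54*d^2 + 6*d + n*(6 - 54*d)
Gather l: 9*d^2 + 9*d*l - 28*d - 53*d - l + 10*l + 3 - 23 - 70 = 9*d^2 - 81*d + l*(9*d + 9) - 90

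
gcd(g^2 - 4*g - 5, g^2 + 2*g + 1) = g + 1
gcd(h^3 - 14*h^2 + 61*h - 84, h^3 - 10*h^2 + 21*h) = h^2 - 10*h + 21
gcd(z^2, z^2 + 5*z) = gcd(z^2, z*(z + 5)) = z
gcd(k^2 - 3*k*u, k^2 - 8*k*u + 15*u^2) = -k + 3*u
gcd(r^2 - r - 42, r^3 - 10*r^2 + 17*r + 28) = r - 7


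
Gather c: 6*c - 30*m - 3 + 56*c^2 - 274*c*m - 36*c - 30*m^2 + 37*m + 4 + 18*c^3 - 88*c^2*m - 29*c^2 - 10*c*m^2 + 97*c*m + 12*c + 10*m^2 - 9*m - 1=18*c^3 + c^2*(27 - 88*m) + c*(-10*m^2 - 177*m - 18) - 20*m^2 - 2*m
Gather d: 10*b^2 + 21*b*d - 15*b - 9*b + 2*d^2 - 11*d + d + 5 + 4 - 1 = 10*b^2 - 24*b + 2*d^2 + d*(21*b - 10) + 8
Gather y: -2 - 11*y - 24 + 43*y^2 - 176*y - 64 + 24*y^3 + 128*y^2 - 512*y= 24*y^3 + 171*y^2 - 699*y - 90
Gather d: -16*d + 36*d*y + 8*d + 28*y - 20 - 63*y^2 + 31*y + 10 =d*(36*y - 8) - 63*y^2 + 59*y - 10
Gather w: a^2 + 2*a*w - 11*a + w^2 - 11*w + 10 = a^2 - 11*a + w^2 + w*(2*a - 11) + 10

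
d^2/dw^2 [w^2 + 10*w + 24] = 2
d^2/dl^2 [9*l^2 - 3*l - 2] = 18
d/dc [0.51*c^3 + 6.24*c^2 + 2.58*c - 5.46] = 1.53*c^2 + 12.48*c + 2.58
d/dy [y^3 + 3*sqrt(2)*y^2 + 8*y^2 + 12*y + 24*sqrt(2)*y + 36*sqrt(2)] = 3*y^2 + 6*sqrt(2)*y + 16*y + 12 + 24*sqrt(2)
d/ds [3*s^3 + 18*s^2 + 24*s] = 9*s^2 + 36*s + 24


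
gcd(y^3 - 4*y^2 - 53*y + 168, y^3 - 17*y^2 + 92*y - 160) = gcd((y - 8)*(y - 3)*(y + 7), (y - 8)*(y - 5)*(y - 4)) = y - 8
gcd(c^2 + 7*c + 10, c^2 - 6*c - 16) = c + 2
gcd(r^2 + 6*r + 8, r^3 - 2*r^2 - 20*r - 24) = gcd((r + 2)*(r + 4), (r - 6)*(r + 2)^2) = r + 2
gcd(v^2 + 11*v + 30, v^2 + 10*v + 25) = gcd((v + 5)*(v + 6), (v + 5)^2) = v + 5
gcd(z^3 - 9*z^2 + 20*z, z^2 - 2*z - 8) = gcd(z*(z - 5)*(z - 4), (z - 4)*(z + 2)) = z - 4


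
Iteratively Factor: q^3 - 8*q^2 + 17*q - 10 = (q - 1)*(q^2 - 7*q + 10) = (q - 5)*(q - 1)*(q - 2)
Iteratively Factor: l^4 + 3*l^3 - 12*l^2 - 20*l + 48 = (l - 2)*(l^3 + 5*l^2 - 2*l - 24) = (l - 2)*(l + 3)*(l^2 + 2*l - 8) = (l - 2)*(l + 3)*(l + 4)*(l - 2)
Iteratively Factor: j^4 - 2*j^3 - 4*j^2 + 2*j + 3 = (j - 1)*(j^3 - j^2 - 5*j - 3) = (j - 1)*(j + 1)*(j^2 - 2*j - 3) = (j - 1)*(j + 1)^2*(j - 3)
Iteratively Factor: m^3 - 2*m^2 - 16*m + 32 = (m + 4)*(m^2 - 6*m + 8) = (m - 2)*(m + 4)*(m - 4)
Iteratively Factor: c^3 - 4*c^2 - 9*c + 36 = (c + 3)*(c^2 - 7*c + 12) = (c - 4)*(c + 3)*(c - 3)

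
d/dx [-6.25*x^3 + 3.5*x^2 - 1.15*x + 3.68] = -18.75*x^2 + 7.0*x - 1.15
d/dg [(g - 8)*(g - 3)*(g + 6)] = 3*g^2 - 10*g - 42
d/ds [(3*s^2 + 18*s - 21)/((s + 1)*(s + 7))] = 6/(s^2 + 2*s + 1)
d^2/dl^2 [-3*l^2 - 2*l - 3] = -6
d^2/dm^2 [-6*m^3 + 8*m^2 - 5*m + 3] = 16 - 36*m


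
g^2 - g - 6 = (g - 3)*(g + 2)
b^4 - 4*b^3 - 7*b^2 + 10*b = b*(b - 5)*(b - 1)*(b + 2)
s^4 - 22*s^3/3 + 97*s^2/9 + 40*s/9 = s*(s - 5)*(s - 8/3)*(s + 1/3)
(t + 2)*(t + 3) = t^2 + 5*t + 6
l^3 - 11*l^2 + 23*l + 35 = (l - 7)*(l - 5)*(l + 1)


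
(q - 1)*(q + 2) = q^2 + q - 2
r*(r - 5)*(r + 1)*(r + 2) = r^4 - 2*r^3 - 13*r^2 - 10*r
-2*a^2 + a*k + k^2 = (-a + k)*(2*a + k)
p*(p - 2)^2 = p^3 - 4*p^2 + 4*p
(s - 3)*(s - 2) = s^2 - 5*s + 6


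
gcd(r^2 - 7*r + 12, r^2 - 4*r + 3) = r - 3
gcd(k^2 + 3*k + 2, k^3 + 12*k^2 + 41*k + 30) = k + 1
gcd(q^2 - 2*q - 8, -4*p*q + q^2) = 1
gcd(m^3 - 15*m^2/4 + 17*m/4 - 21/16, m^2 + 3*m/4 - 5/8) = m - 1/2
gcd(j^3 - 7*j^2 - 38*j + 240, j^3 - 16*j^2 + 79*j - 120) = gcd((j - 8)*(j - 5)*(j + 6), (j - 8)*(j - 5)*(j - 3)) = j^2 - 13*j + 40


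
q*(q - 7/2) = q^2 - 7*q/2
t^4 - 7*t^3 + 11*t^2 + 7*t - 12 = (t - 4)*(t - 3)*(t - 1)*(t + 1)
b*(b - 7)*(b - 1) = b^3 - 8*b^2 + 7*b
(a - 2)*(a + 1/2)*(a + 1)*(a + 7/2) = a^4 + 3*a^3 - 17*a^2/4 - 39*a/4 - 7/2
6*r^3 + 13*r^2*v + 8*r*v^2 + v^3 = (r + v)^2*(6*r + v)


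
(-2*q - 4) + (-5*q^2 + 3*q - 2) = -5*q^2 + q - 6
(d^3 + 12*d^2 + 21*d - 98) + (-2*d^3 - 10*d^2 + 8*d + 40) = -d^3 + 2*d^2 + 29*d - 58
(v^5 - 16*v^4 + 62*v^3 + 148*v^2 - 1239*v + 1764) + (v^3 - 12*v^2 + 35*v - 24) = v^5 - 16*v^4 + 63*v^3 + 136*v^2 - 1204*v + 1740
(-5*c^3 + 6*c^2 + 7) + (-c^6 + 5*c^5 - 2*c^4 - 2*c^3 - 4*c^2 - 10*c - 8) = -c^6 + 5*c^5 - 2*c^4 - 7*c^3 + 2*c^2 - 10*c - 1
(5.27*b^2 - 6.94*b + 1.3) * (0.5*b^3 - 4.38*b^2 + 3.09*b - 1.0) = 2.635*b^5 - 26.5526*b^4 + 47.3315*b^3 - 32.4086*b^2 + 10.957*b - 1.3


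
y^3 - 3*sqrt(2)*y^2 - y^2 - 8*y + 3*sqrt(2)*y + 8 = (y - 1)*(y - 4*sqrt(2))*(y + sqrt(2))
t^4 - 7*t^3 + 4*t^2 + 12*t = t*(t - 6)*(t - 2)*(t + 1)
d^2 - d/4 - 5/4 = (d - 5/4)*(d + 1)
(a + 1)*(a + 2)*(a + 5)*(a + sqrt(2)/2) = a^4 + sqrt(2)*a^3/2 + 8*a^3 + 4*sqrt(2)*a^2 + 17*a^2 + 10*a + 17*sqrt(2)*a/2 + 5*sqrt(2)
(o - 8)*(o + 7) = o^2 - o - 56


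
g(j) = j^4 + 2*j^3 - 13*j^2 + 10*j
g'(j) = 4*j^3 + 6*j^2 - 26*j + 10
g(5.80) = 1142.55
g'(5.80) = 841.49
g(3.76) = 160.00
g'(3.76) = 209.70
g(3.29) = 80.57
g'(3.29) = 131.85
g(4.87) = 533.87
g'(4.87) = 487.69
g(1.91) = -1.08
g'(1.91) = 10.10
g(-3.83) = -126.18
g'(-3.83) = -27.13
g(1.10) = -0.60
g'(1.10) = -6.02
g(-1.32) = -37.42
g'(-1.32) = 45.57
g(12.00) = 22440.00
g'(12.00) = 7474.00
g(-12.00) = 15288.00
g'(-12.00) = -5726.00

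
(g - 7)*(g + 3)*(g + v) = g^3 + g^2*v - 4*g^2 - 4*g*v - 21*g - 21*v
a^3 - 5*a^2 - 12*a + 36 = (a - 6)*(a - 2)*(a + 3)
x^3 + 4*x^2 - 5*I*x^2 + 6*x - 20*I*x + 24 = (x + 4)*(x - 6*I)*(x + I)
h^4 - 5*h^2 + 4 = (h - 2)*(h - 1)*(h + 1)*(h + 2)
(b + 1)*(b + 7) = b^2 + 8*b + 7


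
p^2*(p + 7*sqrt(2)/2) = p^3 + 7*sqrt(2)*p^2/2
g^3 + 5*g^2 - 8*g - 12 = (g - 2)*(g + 1)*(g + 6)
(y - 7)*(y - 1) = y^2 - 8*y + 7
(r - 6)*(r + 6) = r^2 - 36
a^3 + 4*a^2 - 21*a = a*(a - 3)*(a + 7)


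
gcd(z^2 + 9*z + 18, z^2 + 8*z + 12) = z + 6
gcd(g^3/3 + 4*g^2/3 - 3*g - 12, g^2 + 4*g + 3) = g + 3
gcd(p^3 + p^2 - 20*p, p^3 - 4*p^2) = p^2 - 4*p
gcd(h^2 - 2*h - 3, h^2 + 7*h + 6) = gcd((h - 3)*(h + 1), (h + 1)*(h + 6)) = h + 1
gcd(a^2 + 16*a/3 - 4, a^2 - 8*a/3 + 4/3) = a - 2/3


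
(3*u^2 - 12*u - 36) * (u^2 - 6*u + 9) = 3*u^4 - 30*u^3 + 63*u^2 + 108*u - 324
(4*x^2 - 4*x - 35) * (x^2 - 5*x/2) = 4*x^4 - 14*x^3 - 25*x^2 + 175*x/2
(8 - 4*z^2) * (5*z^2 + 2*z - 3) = -20*z^4 - 8*z^3 + 52*z^2 + 16*z - 24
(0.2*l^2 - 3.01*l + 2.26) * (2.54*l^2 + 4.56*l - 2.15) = 0.508*l^4 - 6.7334*l^3 - 8.4152*l^2 + 16.7771*l - 4.859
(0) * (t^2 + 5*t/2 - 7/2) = 0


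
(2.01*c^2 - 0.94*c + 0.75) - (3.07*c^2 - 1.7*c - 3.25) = -1.06*c^2 + 0.76*c + 4.0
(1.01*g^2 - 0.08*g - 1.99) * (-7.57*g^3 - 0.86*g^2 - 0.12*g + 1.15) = -7.6457*g^5 - 0.263*g^4 + 15.0119*g^3 + 2.8825*g^2 + 0.1468*g - 2.2885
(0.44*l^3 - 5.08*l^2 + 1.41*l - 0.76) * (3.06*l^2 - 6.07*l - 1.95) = 1.3464*l^5 - 18.2156*l^4 + 34.2922*l^3 - 0.978299999999999*l^2 + 1.8637*l + 1.482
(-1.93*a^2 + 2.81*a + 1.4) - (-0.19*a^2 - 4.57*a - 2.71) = -1.74*a^2 + 7.38*a + 4.11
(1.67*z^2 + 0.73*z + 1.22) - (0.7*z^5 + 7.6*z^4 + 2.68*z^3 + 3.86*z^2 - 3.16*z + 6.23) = -0.7*z^5 - 7.6*z^4 - 2.68*z^3 - 2.19*z^2 + 3.89*z - 5.01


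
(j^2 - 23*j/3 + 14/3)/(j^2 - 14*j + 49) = (j - 2/3)/(j - 7)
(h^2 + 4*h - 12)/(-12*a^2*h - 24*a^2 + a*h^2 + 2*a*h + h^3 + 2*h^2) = (h^2 + 4*h - 12)/(-12*a^2*h - 24*a^2 + a*h^2 + 2*a*h + h^3 + 2*h^2)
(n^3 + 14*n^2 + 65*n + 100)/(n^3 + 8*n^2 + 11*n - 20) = (n + 5)/(n - 1)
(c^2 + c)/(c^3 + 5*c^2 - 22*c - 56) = c*(c + 1)/(c^3 + 5*c^2 - 22*c - 56)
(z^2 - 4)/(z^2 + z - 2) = (z - 2)/(z - 1)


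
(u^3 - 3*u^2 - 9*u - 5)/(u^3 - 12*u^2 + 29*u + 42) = (u^2 - 4*u - 5)/(u^2 - 13*u + 42)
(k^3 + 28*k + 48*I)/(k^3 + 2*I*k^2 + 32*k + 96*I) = (k + 2*I)/(k + 4*I)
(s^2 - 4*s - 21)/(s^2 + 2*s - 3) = (s - 7)/(s - 1)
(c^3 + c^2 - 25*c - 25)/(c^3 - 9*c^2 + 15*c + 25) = (c + 5)/(c - 5)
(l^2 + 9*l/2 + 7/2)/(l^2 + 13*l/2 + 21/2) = (l + 1)/(l + 3)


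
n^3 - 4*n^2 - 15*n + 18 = (n - 6)*(n - 1)*(n + 3)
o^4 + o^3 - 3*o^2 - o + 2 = (o - 1)^2*(o + 1)*(o + 2)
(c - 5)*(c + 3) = c^2 - 2*c - 15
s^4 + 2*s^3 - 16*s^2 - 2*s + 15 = (s - 3)*(s - 1)*(s + 1)*(s + 5)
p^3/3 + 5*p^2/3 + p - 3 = (p/3 + 1)*(p - 1)*(p + 3)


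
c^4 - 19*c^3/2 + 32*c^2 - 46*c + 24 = (c - 4)*(c - 2)^2*(c - 3/2)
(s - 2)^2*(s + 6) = s^3 + 2*s^2 - 20*s + 24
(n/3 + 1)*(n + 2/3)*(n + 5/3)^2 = n^4/3 + 7*n^3/3 + 17*n^2/3 + 455*n/81 + 50/27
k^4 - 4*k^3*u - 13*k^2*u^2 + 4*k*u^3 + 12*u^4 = (k - 6*u)*(k - u)*(k + u)*(k + 2*u)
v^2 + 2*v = v*(v + 2)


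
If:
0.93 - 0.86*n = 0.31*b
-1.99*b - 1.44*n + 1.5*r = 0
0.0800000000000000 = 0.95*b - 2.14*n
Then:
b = 1.39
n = 0.58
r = 2.40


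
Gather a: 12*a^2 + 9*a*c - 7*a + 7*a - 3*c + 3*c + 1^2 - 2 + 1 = 12*a^2 + 9*a*c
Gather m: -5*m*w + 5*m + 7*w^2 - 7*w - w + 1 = m*(5 - 5*w) + 7*w^2 - 8*w + 1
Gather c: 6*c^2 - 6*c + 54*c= 6*c^2 + 48*c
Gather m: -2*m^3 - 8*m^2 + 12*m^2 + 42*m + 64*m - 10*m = -2*m^3 + 4*m^2 + 96*m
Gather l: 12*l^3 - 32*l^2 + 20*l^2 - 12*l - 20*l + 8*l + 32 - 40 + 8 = 12*l^3 - 12*l^2 - 24*l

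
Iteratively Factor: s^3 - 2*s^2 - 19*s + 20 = (s + 4)*(s^2 - 6*s + 5) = (s - 1)*(s + 4)*(s - 5)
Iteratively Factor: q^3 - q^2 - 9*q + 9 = (q + 3)*(q^2 - 4*q + 3) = (q - 1)*(q + 3)*(q - 3)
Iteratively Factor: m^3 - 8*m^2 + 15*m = (m - 5)*(m^2 - 3*m) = m*(m - 5)*(m - 3)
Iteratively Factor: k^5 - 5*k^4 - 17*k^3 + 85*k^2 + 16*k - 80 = (k - 5)*(k^4 - 17*k^2 + 16) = (k - 5)*(k + 4)*(k^3 - 4*k^2 - k + 4) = (k - 5)*(k + 1)*(k + 4)*(k^2 - 5*k + 4) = (k - 5)*(k - 4)*(k + 1)*(k + 4)*(k - 1)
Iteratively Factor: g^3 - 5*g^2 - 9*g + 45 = (g - 3)*(g^2 - 2*g - 15) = (g - 3)*(g + 3)*(g - 5)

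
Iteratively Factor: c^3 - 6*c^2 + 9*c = (c - 3)*(c^2 - 3*c) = (c - 3)^2*(c)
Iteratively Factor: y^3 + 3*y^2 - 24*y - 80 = (y + 4)*(y^2 - y - 20) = (y - 5)*(y + 4)*(y + 4)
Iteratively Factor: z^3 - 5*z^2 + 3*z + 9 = (z - 3)*(z^2 - 2*z - 3) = (z - 3)^2*(z + 1)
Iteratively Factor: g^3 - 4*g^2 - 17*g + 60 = (g + 4)*(g^2 - 8*g + 15) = (g - 3)*(g + 4)*(g - 5)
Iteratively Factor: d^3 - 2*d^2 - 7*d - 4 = (d + 1)*(d^2 - 3*d - 4) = (d + 1)^2*(d - 4)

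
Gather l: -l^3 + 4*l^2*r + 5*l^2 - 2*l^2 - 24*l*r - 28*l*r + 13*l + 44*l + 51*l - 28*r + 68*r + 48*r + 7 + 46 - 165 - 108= -l^3 + l^2*(4*r + 3) + l*(108 - 52*r) + 88*r - 220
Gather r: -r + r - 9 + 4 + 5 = 0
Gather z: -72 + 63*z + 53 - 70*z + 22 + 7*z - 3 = 0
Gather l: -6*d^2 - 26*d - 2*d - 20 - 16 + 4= -6*d^2 - 28*d - 32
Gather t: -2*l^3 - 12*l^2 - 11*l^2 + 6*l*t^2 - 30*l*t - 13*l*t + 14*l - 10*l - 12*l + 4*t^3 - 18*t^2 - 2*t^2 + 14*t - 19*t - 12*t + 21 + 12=-2*l^3 - 23*l^2 - 8*l + 4*t^3 + t^2*(6*l - 20) + t*(-43*l - 17) + 33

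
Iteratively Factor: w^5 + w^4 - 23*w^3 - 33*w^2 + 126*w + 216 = (w - 4)*(w^4 + 5*w^3 - 3*w^2 - 45*w - 54) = (w - 4)*(w + 2)*(w^3 + 3*w^2 - 9*w - 27) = (w - 4)*(w - 3)*(w + 2)*(w^2 + 6*w + 9) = (w - 4)*(w - 3)*(w + 2)*(w + 3)*(w + 3)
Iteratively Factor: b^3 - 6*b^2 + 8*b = (b - 2)*(b^2 - 4*b) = (b - 4)*(b - 2)*(b)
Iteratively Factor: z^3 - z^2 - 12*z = (z + 3)*(z^2 - 4*z) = z*(z + 3)*(z - 4)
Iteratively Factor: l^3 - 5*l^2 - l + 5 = (l - 5)*(l^2 - 1) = (l - 5)*(l + 1)*(l - 1)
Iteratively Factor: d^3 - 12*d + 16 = (d - 2)*(d^2 + 2*d - 8) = (d - 2)^2*(d + 4)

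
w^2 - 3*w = w*(w - 3)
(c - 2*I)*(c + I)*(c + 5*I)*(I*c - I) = I*c^4 - 4*c^3 - I*c^3 + 4*c^2 + 7*I*c^2 - 10*c - 7*I*c + 10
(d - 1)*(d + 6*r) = d^2 + 6*d*r - d - 6*r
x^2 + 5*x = x*(x + 5)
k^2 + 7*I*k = k*(k + 7*I)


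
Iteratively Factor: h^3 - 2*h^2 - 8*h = (h)*(h^2 - 2*h - 8) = h*(h - 4)*(h + 2)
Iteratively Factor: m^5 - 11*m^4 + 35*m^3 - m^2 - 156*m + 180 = (m - 3)*(m^4 - 8*m^3 + 11*m^2 + 32*m - 60) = (m - 3)^2*(m^3 - 5*m^2 - 4*m + 20) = (m - 3)^2*(m + 2)*(m^2 - 7*m + 10) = (m - 3)^2*(m - 2)*(m + 2)*(m - 5)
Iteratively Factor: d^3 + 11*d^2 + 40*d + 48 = (d + 4)*(d^2 + 7*d + 12) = (d + 3)*(d + 4)*(d + 4)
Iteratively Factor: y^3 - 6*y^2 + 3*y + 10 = (y - 5)*(y^2 - y - 2) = (y - 5)*(y - 2)*(y + 1)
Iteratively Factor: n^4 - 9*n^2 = (n)*(n^3 - 9*n) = n^2*(n^2 - 9) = n^2*(n - 3)*(n + 3)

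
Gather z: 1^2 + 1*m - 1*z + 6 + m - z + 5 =2*m - 2*z + 12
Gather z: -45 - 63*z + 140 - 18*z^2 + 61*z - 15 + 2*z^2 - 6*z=-16*z^2 - 8*z + 80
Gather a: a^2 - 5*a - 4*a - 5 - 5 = a^2 - 9*a - 10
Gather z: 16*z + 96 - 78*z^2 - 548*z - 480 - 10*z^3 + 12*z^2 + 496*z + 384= -10*z^3 - 66*z^2 - 36*z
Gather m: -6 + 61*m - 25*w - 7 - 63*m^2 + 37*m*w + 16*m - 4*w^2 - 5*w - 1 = -63*m^2 + m*(37*w + 77) - 4*w^2 - 30*w - 14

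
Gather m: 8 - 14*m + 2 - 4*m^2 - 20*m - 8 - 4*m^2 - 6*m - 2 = -8*m^2 - 40*m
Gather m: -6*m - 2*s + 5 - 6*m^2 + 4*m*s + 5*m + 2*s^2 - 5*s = -6*m^2 + m*(4*s - 1) + 2*s^2 - 7*s + 5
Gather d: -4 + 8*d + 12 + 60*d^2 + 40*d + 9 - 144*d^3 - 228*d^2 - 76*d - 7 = -144*d^3 - 168*d^2 - 28*d + 10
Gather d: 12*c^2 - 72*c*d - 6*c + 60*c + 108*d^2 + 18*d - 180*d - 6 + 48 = 12*c^2 + 54*c + 108*d^2 + d*(-72*c - 162) + 42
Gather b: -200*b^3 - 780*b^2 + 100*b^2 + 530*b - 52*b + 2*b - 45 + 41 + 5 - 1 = -200*b^3 - 680*b^2 + 480*b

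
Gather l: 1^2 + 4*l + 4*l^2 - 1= 4*l^2 + 4*l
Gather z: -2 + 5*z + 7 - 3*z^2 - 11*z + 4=-3*z^2 - 6*z + 9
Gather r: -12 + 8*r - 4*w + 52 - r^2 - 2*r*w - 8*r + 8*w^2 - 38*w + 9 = -r^2 - 2*r*w + 8*w^2 - 42*w + 49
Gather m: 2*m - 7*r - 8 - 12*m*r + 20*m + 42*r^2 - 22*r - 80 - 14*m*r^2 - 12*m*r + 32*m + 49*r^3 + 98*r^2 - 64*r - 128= m*(-14*r^2 - 24*r + 54) + 49*r^3 + 140*r^2 - 93*r - 216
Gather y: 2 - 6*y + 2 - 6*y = 4 - 12*y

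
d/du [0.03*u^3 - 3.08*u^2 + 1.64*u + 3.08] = 0.09*u^2 - 6.16*u + 1.64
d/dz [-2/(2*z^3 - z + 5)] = 2*(6*z^2 - 1)/(2*z^3 - z + 5)^2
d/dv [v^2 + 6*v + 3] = 2*v + 6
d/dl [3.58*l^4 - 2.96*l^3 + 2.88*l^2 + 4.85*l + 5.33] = 14.32*l^3 - 8.88*l^2 + 5.76*l + 4.85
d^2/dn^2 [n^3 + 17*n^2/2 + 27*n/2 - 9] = 6*n + 17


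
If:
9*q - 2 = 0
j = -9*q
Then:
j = -2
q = 2/9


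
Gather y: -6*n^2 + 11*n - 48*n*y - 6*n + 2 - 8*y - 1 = -6*n^2 + 5*n + y*(-48*n - 8) + 1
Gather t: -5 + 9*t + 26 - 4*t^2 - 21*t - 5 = -4*t^2 - 12*t + 16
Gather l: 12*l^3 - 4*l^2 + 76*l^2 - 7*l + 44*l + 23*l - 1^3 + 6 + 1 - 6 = 12*l^3 + 72*l^2 + 60*l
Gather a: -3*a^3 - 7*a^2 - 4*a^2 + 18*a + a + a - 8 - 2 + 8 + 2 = -3*a^3 - 11*a^2 + 20*a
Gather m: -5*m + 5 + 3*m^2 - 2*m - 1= 3*m^2 - 7*m + 4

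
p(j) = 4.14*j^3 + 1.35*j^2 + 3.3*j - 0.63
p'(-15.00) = 2757.30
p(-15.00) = -13718.88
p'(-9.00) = 985.02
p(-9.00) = -2939.04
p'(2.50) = 87.68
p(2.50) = 80.74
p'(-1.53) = 28.24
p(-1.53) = -17.35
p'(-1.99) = 47.11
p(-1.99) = -34.48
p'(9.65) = 1185.94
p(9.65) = 3877.27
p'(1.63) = 40.70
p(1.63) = 26.27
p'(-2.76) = 90.46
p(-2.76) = -86.50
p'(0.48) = 7.46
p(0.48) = 1.72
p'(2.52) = 88.98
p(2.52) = 82.51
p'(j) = 12.42*j^2 + 2.7*j + 3.3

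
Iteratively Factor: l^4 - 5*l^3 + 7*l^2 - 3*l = (l - 1)*(l^3 - 4*l^2 + 3*l) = l*(l - 1)*(l^2 - 4*l + 3) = l*(l - 3)*(l - 1)*(l - 1)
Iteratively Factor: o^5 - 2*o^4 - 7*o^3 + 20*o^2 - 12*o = (o - 2)*(o^4 - 7*o^2 + 6*o) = (o - 2)^2*(o^3 + 2*o^2 - 3*o) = (o - 2)^2*(o + 3)*(o^2 - o) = (o - 2)^2*(o - 1)*(o + 3)*(o)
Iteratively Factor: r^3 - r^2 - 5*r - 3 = (r + 1)*(r^2 - 2*r - 3) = (r - 3)*(r + 1)*(r + 1)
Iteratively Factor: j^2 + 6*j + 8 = (j + 2)*(j + 4)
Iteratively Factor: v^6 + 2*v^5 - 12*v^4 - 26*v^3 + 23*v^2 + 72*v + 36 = (v + 1)*(v^5 + v^4 - 13*v^3 - 13*v^2 + 36*v + 36) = (v + 1)*(v + 3)*(v^4 - 2*v^3 - 7*v^2 + 8*v + 12) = (v - 3)*(v + 1)*(v + 3)*(v^3 + v^2 - 4*v - 4) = (v - 3)*(v + 1)*(v + 2)*(v + 3)*(v^2 - v - 2) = (v - 3)*(v + 1)^2*(v + 2)*(v + 3)*(v - 2)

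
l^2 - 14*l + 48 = (l - 8)*(l - 6)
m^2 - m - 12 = (m - 4)*(m + 3)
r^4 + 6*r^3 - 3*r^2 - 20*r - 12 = (r - 2)*(r + 1)^2*(r + 6)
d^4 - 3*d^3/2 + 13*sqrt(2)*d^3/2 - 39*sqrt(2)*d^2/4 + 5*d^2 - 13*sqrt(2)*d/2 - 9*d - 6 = (d - 2)*(d + 1/2)*(d + sqrt(2)/2)*(d + 6*sqrt(2))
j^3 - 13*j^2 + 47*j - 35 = (j - 7)*(j - 5)*(j - 1)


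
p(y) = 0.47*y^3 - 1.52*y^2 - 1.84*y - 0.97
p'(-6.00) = 67.16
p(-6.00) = -146.17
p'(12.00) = 164.72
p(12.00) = 570.23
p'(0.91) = -3.44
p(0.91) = -3.55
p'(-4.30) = 37.30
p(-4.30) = -58.53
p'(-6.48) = 77.07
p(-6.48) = -180.76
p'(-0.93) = 2.21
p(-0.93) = -0.95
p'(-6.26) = 72.44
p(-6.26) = -164.31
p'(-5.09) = 50.16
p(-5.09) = -92.96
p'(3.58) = 5.35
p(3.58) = -5.47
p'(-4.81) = 45.40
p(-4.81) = -79.59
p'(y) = 1.41*y^2 - 3.04*y - 1.84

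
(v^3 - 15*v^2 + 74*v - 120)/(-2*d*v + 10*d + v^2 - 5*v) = (v^2 - 10*v + 24)/(-2*d + v)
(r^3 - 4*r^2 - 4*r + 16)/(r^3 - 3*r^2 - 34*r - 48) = (r^2 - 6*r + 8)/(r^2 - 5*r - 24)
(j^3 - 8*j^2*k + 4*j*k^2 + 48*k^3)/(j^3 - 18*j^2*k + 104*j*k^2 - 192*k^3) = (j + 2*k)/(j - 8*k)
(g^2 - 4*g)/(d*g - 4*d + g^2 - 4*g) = g/(d + g)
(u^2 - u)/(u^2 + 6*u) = (u - 1)/(u + 6)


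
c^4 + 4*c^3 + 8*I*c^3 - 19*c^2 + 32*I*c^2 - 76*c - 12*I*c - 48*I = (c + 4)*(c + I)*(c + 3*I)*(c + 4*I)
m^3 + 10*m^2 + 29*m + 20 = (m + 1)*(m + 4)*(m + 5)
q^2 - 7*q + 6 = (q - 6)*(q - 1)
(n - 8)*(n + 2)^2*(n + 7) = n^4 + 3*n^3 - 56*n^2 - 228*n - 224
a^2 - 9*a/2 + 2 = (a - 4)*(a - 1/2)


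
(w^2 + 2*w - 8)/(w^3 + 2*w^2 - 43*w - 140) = (w - 2)/(w^2 - 2*w - 35)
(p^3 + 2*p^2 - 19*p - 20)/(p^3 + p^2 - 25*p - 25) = (p - 4)/(p - 5)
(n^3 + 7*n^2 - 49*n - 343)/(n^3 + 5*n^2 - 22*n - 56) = (n^2 - 49)/(n^2 - 2*n - 8)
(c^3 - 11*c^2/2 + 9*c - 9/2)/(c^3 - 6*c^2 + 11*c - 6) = (c - 3/2)/(c - 2)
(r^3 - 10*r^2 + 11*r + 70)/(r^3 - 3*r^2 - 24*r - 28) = (r - 5)/(r + 2)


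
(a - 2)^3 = a^3 - 6*a^2 + 12*a - 8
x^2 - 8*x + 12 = (x - 6)*(x - 2)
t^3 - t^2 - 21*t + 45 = (t - 3)^2*(t + 5)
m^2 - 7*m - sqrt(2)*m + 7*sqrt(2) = (m - 7)*(m - sqrt(2))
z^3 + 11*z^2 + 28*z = z*(z + 4)*(z + 7)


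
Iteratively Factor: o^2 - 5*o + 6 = (o - 2)*(o - 3)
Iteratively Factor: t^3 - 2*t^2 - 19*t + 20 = (t + 4)*(t^2 - 6*t + 5) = (t - 5)*(t + 4)*(t - 1)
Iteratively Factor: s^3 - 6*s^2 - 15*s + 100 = (s + 4)*(s^2 - 10*s + 25) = (s - 5)*(s + 4)*(s - 5)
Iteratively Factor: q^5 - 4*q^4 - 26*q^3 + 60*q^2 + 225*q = (q - 5)*(q^4 + q^3 - 21*q^2 - 45*q) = (q - 5)*(q + 3)*(q^3 - 2*q^2 - 15*q) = (q - 5)*(q + 3)^2*(q^2 - 5*q) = q*(q - 5)*(q + 3)^2*(q - 5)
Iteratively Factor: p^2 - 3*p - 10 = (p - 5)*(p + 2)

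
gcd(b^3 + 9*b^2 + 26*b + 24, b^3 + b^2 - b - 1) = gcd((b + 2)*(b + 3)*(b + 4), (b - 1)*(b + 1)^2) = 1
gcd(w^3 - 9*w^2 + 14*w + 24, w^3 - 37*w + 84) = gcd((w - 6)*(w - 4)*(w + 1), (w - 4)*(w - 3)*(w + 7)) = w - 4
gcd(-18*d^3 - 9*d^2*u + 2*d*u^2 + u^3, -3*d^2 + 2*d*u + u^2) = 3*d + u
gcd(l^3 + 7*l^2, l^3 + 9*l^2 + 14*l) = l^2 + 7*l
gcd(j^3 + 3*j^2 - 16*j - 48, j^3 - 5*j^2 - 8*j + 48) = j^2 - j - 12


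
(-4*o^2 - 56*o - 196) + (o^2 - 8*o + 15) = -3*o^2 - 64*o - 181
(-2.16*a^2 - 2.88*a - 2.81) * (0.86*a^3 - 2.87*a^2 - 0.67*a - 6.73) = -1.8576*a^5 + 3.7224*a^4 + 7.2962*a^3 + 24.5311*a^2 + 21.2651*a + 18.9113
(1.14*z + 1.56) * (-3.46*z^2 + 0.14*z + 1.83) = -3.9444*z^3 - 5.238*z^2 + 2.3046*z + 2.8548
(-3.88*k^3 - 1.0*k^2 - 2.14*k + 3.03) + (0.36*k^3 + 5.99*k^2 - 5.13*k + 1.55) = -3.52*k^3 + 4.99*k^2 - 7.27*k + 4.58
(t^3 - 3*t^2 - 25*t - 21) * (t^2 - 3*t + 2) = t^5 - 6*t^4 - 14*t^3 + 48*t^2 + 13*t - 42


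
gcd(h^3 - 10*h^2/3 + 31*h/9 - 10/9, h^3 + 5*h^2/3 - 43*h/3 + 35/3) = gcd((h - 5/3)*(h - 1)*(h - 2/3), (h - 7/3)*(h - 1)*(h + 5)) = h - 1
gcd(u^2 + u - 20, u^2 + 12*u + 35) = u + 5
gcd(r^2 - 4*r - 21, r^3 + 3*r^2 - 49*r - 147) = r^2 - 4*r - 21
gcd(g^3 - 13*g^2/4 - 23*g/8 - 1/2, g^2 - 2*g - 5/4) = g + 1/2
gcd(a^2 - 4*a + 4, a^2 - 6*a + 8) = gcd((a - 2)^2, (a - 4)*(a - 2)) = a - 2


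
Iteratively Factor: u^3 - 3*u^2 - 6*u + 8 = (u - 1)*(u^2 - 2*u - 8) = (u - 4)*(u - 1)*(u + 2)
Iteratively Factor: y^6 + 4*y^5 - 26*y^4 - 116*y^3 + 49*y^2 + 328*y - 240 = (y - 1)*(y^5 + 5*y^4 - 21*y^3 - 137*y^2 - 88*y + 240) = (y - 1)*(y + 4)*(y^4 + y^3 - 25*y^2 - 37*y + 60) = (y - 1)*(y + 4)^2*(y^3 - 3*y^2 - 13*y + 15) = (y - 1)^2*(y + 4)^2*(y^2 - 2*y - 15) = (y - 5)*(y - 1)^2*(y + 4)^2*(y + 3)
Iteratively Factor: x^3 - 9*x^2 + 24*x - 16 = (x - 4)*(x^2 - 5*x + 4) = (x - 4)*(x - 1)*(x - 4)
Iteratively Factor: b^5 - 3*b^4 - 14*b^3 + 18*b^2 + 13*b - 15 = (b - 5)*(b^4 + 2*b^3 - 4*b^2 - 2*b + 3) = (b - 5)*(b - 1)*(b^3 + 3*b^2 - b - 3) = (b - 5)*(b - 1)^2*(b^2 + 4*b + 3) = (b - 5)*(b - 1)^2*(b + 3)*(b + 1)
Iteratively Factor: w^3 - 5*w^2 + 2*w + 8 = (w - 2)*(w^2 - 3*w - 4) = (w - 4)*(w - 2)*(w + 1)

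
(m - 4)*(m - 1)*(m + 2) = m^3 - 3*m^2 - 6*m + 8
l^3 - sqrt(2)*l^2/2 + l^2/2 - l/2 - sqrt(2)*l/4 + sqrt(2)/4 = (l - 1/2)*(l + 1)*(l - sqrt(2)/2)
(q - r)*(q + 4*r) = q^2 + 3*q*r - 4*r^2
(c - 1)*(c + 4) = c^2 + 3*c - 4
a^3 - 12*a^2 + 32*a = a*(a - 8)*(a - 4)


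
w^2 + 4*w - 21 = (w - 3)*(w + 7)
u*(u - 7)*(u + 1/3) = u^3 - 20*u^2/3 - 7*u/3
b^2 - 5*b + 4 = (b - 4)*(b - 1)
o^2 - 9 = (o - 3)*(o + 3)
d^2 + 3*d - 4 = (d - 1)*(d + 4)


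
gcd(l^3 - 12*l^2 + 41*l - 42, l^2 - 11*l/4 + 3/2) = l - 2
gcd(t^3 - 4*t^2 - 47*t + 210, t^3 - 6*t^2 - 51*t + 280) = t^2 + 2*t - 35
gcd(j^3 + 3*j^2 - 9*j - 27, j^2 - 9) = j^2 - 9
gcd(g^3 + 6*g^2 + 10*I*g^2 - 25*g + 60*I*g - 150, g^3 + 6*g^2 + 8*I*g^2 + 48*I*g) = g + 6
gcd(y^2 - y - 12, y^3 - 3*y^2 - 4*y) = y - 4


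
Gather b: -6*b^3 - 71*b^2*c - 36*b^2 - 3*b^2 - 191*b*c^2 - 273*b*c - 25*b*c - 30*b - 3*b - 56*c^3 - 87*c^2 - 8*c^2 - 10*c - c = -6*b^3 + b^2*(-71*c - 39) + b*(-191*c^2 - 298*c - 33) - 56*c^3 - 95*c^2 - 11*c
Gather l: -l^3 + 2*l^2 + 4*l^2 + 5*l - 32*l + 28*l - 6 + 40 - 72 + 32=-l^3 + 6*l^2 + l - 6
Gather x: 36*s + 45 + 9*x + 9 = 36*s + 9*x + 54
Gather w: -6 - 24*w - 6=-24*w - 12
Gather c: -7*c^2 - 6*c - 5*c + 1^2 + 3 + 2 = -7*c^2 - 11*c + 6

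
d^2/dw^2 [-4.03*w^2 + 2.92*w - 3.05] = -8.06000000000000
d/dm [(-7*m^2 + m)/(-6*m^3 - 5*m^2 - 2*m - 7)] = (-42*m^4 + 12*m^3 + 19*m^2 + 98*m - 7)/(36*m^6 + 60*m^5 + 49*m^4 + 104*m^3 + 74*m^2 + 28*m + 49)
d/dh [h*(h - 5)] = 2*h - 5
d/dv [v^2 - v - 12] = 2*v - 1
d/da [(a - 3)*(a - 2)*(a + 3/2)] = 3*a^2 - 7*a - 3/2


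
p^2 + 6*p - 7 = (p - 1)*(p + 7)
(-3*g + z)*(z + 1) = -3*g*z - 3*g + z^2 + z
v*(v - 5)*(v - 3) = v^3 - 8*v^2 + 15*v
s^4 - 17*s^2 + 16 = (s - 4)*(s - 1)*(s + 1)*(s + 4)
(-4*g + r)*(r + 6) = -4*g*r - 24*g + r^2 + 6*r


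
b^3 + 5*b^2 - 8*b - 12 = (b - 2)*(b + 1)*(b + 6)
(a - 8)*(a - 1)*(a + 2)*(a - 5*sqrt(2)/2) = a^4 - 7*a^3 - 5*sqrt(2)*a^3/2 - 10*a^2 + 35*sqrt(2)*a^2/2 + 16*a + 25*sqrt(2)*a - 40*sqrt(2)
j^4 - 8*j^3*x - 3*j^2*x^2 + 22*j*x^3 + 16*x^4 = (j - 8*x)*(j - 2*x)*(j + x)^2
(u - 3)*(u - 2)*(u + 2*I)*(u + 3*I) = u^4 - 5*u^3 + 5*I*u^3 - 25*I*u^2 + 30*u + 30*I*u - 36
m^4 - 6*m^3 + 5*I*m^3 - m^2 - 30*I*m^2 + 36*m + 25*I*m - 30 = (m - 5)*(m - 1)*(m + 2*I)*(m + 3*I)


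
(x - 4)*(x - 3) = x^2 - 7*x + 12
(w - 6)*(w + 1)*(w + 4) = w^3 - w^2 - 26*w - 24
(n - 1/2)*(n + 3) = n^2 + 5*n/2 - 3/2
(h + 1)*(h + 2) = h^2 + 3*h + 2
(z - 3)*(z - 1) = z^2 - 4*z + 3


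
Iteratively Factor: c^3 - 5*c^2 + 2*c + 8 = (c - 4)*(c^2 - c - 2) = (c - 4)*(c - 2)*(c + 1)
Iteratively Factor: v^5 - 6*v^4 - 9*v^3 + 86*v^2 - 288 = (v + 3)*(v^4 - 9*v^3 + 18*v^2 + 32*v - 96) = (v - 3)*(v + 3)*(v^3 - 6*v^2 + 32) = (v - 4)*(v - 3)*(v + 3)*(v^2 - 2*v - 8) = (v - 4)*(v - 3)*(v + 2)*(v + 3)*(v - 4)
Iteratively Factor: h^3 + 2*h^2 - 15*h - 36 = (h + 3)*(h^2 - h - 12) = (h + 3)^2*(h - 4)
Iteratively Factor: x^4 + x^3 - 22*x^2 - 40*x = (x + 4)*(x^3 - 3*x^2 - 10*x) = (x - 5)*(x + 4)*(x^2 + 2*x) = (x - 5)*(x + 2)*(x + 4)*(x)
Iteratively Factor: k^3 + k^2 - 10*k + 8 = (k - 2)*(k^2 + 3*k - 4) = (k - 2)*(k - 1)*(k + 4)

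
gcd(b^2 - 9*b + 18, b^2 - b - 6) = b - 3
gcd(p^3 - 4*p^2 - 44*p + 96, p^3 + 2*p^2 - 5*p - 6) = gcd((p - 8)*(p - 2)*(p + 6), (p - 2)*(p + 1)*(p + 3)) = p - 2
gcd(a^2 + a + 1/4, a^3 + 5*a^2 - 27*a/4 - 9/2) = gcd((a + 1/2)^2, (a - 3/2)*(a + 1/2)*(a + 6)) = a + 1/2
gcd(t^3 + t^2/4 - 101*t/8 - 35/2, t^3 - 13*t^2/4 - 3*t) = t - 4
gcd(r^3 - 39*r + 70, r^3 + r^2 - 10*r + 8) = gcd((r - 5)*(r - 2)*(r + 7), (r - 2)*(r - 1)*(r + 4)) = r - 2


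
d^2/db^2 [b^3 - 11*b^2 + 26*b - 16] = 6*b - 22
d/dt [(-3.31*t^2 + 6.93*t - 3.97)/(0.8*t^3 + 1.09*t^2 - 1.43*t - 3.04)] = (2.648*t^4 - 11.088*t^3 + 6.7076*t^2 + 28.7794*t - 26.7443)/(0.64*t^6 + 1.744*t^5 - 1.0999*t^4 - 7.9814*t^3 - 4.5823*t^2 + 8.6944*t + 9.2416)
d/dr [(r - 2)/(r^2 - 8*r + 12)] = -1/(r^2 - 12*r + 36)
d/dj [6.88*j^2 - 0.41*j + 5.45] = 13.76*j - 0.41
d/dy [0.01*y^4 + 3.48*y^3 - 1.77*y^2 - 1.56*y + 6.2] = 0.04*y^3 + 10.44*y^2 - 3.54*y - 1.56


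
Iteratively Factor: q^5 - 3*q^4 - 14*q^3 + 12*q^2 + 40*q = (q)*(q^4 - 3*q^3 - 14*q^2 + 12*q + 40) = q*(q + 2)*(q^3 - 5*q^2 - 4*q + 20) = q*(q + 2)^2*(q^2 - 7*q + 10) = q*(q - 5)*(q + 2)^2*(q - 2)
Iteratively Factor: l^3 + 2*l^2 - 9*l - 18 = (l - 3)*(l^2 + 5*l + 6) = (l - 3)*(l + 2)*(l + 3)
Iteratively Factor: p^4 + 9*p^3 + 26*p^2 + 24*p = (p)*(p^3 + 9*p^2 + 26*p + 24) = p*(p + 2)*(p^2 + 7*p + 12) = p*(p + 2)*(p + 4)*(p + 3)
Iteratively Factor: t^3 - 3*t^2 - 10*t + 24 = (t - 4)*(t^2 + t - 6) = (t - 4)*(t - 2)*(t + 3)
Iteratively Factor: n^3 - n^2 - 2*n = (n + 1)*(n^2 - 2*n) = n*(n + 1)*(n - 2)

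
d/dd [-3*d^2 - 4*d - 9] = -6*d - 4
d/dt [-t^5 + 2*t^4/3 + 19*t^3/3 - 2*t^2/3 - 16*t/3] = -5*t^4 + 8*t^3/3 + 19*t^2 - 4*t/3 - 16/3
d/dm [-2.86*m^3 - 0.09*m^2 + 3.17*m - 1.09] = -8.58*m^2 - 0.18*m + 3.17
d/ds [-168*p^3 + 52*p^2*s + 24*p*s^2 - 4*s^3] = 52*p^2 + 48*p*s - 12*s^2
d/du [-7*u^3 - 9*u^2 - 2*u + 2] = -21*u^2 - 18*u - 2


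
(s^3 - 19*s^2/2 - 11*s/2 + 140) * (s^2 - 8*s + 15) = s^5 - 35*s^4/2 + 171*s^3/2 + 83*s^2/2 - 2405*s/2 + 2100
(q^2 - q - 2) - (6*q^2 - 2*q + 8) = -5*q^2 + q - 10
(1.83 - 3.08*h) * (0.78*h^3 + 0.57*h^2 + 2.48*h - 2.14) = -2.4024*h^4 - 0.3282*h^3 - 6.5953*h^2 + 11.1296*h - 3.9162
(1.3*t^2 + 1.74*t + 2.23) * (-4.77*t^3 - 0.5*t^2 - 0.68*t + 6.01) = -6.201*t^5 - 8.9498*t^4 - 12.3911*t^3 + 5.5148*t^2 + 8.941*t + 13.4023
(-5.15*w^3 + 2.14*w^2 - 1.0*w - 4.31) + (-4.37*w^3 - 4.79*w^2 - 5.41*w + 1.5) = -9.52*w^3 - 2.65*w^2 - 6.41*w - 2.81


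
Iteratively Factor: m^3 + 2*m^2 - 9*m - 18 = (m - 3)*(m^2 + 5*m + 6) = (m - 3)*(m + 3)*(m + 2)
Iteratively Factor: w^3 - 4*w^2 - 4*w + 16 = (w - 4)*(w^2 - 4) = (w - 4)*(w + 2)*(w - 2)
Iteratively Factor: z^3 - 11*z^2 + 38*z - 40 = (z - 4)*(z^2 - 7*z + 10) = (z - 4)*(z - 2)*(z - 5)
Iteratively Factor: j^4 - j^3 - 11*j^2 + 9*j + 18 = (j + 3)*(j^3 - 4*j^2 + j + 6) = (j - 2)*(j + 3)*(j^2 - 2*j - 3) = (j - 3)*(j - 2)*(j + 3)*(j + 1)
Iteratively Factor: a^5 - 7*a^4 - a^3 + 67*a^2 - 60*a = (a - 1)*(a^4 - 6*a^3 - 7*a^2 + 60*a) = (a - 4)*(a - 1)*(a^3 - 2*a^2 - 15*a) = (a - 5)*(a - 4)*(a - 1)*(a^2 + 3*a) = (a - 5)*(a - 4)*(a - 1)*(a + 3)*(a)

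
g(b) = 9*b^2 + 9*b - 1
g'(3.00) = 63.00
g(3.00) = 107.00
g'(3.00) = 63.00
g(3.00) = 107.00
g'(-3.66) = -56.88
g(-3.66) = 86.62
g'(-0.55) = -0.90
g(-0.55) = -3.23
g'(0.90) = 25.20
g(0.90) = 14.39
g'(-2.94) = -43.92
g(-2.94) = 50.33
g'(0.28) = 14.04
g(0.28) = 2.23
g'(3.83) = 77.94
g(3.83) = 165.49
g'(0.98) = 26.64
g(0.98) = 16.46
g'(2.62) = 56.16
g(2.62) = 84.36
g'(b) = 18*b + 9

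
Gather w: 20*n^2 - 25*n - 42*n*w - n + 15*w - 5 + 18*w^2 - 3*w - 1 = 20*n^2 - 26*n + 18*w^2 + w*(12 - 42*n) - 6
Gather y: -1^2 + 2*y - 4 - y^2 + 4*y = -y^2 + 6*y - 5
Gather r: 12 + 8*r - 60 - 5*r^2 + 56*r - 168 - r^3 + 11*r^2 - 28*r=-r^3 + 6*r^2 + 36*r - 216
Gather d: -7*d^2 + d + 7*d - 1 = -7*d^2 + 8*d - 1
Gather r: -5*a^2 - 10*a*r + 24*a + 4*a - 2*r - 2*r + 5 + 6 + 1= -5*a^2 + 28*a + r*(-10*a - 4) + 12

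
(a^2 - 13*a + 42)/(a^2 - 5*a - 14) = (a - 6)/(a + 2)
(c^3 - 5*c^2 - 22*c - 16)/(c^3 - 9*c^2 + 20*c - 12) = (c^3 - 5*c^2 - 22*c - 16)/(c^3 - 9*c^2 + 20*c - 12)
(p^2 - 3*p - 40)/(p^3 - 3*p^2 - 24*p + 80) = (p - 8)/(p^2 - 8*p + 16)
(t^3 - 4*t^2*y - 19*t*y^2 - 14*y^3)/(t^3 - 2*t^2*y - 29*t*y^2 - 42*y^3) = (t + y)/(t + 3*y)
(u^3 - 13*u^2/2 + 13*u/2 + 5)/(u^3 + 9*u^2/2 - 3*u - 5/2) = (u^2 - 7*u + 10)/(u^2 + 4*u - 5)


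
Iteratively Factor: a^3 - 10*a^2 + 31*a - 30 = (a - 3)*(a^2 - 7*a + 10) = (a - 5)*(a - 3)*(a - 2)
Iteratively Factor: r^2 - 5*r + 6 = (r - 2)*(r - 3)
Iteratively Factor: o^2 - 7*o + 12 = (o - 3)*(o - 4)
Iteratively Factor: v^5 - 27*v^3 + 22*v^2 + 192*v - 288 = (v + 4)*(v^4 - 4*v^3 - 11*v^2 + 66*v - 72) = (v - 3)*(v + 4)*(v^3 - v^2 - 14*v + 24) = (v - 3)^2*(v + 4)*(v^2 + 2*v - 8) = (v - 3)^2*(v + 4)^2*(v - 2)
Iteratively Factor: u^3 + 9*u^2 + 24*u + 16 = (u + 1)*(u^2 + 8*u + 16) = (u + 1)*(u + 4)*(u + 4)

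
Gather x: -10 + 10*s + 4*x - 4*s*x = 10*s + x*(4 - 4*s) - 10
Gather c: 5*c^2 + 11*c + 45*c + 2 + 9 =5*c^2 + 56*c + 11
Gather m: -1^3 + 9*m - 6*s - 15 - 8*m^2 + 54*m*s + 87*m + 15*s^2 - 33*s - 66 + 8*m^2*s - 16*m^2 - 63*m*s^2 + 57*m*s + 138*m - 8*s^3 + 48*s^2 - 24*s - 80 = m^2*(8*s - 24) + m*(-63*s^2 + 111*s + 234) - 8*s^3 + 63*s^2 - 63*s - 162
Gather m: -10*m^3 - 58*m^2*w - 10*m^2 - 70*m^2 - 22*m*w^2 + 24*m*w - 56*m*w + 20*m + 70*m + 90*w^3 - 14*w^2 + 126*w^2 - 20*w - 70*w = -10*m^3 + m^2*(-58*w - 80) + m*(-22*w^2 - 32*w + 90) + 90*w^3 + 112*w^2 - 90*w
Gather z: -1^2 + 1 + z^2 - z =z^2 - z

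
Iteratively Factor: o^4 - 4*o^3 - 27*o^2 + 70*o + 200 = (o - 5)*(o^3 + o^2 - 22*o - 40) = (o - 5)*(o + 2)*(o^2 - o - 20) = (o - 5)^2*(o + 2)*(o + 4)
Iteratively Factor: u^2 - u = (u - 1)*(u)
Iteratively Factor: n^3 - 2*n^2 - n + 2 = (n - 1)*(n^2 - n - 2) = (n - 1)*(n + 1)*(n - 2)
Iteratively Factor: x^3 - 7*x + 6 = (x - 2)*(x^2 + 2*x - 3) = (x - 2)*(x + 3)*(x - 1)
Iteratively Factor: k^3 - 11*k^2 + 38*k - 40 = (k - 2)*(k^2 - 9*k + 20) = (k - 5)*(k - 2)*(k - 4)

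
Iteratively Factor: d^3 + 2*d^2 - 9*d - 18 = (d - 3)*(d^2 + 5*d + 6) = (d - 3)*(d + 3)*(d + 2)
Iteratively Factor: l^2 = (l)*(l)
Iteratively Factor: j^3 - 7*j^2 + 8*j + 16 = (j - 4)*(j^2 - 3*j - 4) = (j - 4)^2*(j + 1)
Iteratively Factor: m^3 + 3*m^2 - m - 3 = (m - 1)*(m^2 + 4*m + 3) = (m - 1)*(m + 3)*(m + 1)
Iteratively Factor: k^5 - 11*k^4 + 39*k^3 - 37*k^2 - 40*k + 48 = (k - 3)*(k^4 - 8*k^3 + 15*k^2 + 8*k - 16) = (k - 4)*(k - 3)*(k^3 - 4*k^2 - k + 4) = (k - 4)*(k - 3)*(k + 1)*(k^2 - 5*k + 4) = (k - 4)^2*(k - 3)*(k + 1)*(k - 1)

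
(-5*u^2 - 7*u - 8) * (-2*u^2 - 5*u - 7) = 10*u^4 + 39*u^3 + 86*u^2 + 89*u + 56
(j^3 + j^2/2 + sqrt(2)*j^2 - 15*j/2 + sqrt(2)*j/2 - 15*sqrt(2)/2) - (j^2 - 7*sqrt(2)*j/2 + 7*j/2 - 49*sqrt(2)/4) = j^3 - j^2/2 + sqrt(2)*j^2 - 11*j + 4*sqrt(2)*j + 19*sqrt(2)/4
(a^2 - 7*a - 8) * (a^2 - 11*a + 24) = a^4 - 18*a^3 + 93*a^2 - 80*a - 192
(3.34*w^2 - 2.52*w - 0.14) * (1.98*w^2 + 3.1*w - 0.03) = 6.6132*w^4 + 5.3644*w^3 - 8.1894*w^2 - 0.3584*w + 0.0042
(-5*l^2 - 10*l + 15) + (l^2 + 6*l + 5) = -4*l^2 - 4*l + 20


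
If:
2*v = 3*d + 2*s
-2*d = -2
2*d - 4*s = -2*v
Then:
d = 1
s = 5/2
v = 4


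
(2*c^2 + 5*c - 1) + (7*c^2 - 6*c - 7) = 9*c^2 - c - 8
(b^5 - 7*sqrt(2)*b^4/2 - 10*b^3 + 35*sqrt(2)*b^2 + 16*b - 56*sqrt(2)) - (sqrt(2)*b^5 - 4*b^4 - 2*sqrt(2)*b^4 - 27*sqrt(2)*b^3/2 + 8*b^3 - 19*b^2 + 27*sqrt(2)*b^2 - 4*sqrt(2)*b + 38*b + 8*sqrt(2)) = -sqrt(2)*b^5 + b^5 - 3*sqrt(2)*b^4/2 + 4*b^4 - 18*b^3 + 27*sqrt(2)*b^3/2 + 8*sqrt(2)*b^2 + 19*b^2 - 22*b + 4*sqrt(2)*b - 64*sqrt(2)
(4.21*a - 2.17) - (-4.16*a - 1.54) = 8.37*a - 0.63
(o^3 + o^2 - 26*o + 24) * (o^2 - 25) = o^5 + o^4 - 51*o^3 - o^2 + 650*o - 600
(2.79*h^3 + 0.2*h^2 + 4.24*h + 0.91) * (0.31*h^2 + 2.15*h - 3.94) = 0.8649*h^5 + 6.0605*h^4 - 9.2482*h^3 + 8.6101*h^2 - 14.7491*h - 3.5854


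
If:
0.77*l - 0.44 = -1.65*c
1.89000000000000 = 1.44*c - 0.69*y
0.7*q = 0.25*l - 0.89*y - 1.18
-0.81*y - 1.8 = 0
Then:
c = 0.25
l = 0.04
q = 1.15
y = -2.22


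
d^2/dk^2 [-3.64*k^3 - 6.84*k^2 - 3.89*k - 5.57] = -21.84*k - 13.68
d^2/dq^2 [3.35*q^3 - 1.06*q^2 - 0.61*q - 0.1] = 20.1*q - 2.12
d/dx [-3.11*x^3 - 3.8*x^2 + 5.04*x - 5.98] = -9.33*x^2 - 7.6*x + 5.04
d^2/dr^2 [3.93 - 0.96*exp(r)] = -0.96*exp(r)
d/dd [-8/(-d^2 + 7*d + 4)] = 8*(7 - 2*d)/(-d^2 + 7*d + 4)^2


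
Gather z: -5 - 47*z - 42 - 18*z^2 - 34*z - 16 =-18*z^2 - 81*z - 63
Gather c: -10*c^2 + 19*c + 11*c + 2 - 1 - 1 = -10*c^2 + 30*c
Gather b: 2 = 2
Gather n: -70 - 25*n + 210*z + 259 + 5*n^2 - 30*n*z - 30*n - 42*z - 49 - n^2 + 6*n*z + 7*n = 4*n^2 + n*(-24*z - 48) + 168*z + 140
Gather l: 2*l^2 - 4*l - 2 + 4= 2*l^2 - 4*l + 2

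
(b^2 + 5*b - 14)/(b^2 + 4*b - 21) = (b - 2)/(b - 3)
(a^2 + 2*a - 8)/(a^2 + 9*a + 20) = (a - 2)/(a + 5)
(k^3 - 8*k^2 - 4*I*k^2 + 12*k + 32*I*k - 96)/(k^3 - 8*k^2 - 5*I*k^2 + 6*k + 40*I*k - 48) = (k + 2*I)/(k + I)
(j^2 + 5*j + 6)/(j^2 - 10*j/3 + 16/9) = 9*(j^2 + 5*j + 6)/(9*j^2 - 30*j + 16)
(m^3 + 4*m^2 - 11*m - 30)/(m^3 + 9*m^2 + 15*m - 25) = (m^2 - m - 6)/(m^2 + 4*m - 5)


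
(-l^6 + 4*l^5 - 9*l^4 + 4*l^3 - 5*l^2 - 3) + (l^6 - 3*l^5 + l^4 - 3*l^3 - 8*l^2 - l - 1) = l^5 - 8*l^4 + l^3 - 13*l^2 - l - 4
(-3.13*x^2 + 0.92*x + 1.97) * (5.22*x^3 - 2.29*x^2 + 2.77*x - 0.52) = -16.3386*x^5 + 11.9701*x^4 - 0.493500000000001*x^3 - 0.3353*x^2 + 4.9785*x - 1.0244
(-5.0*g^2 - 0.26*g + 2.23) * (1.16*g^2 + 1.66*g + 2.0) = -5.8*g^4 - 8.6016*g^3 - 7.8448*g^2 + 3.1818*g + 4.46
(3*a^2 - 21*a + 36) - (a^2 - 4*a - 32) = 2*a^2 - 17*a + 68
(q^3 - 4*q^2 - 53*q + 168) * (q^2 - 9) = q^5 - 4*q^4 - 62*q^3 + 204*q^2 + 477*q - 1512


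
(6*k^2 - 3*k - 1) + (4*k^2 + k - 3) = 10*k^2 - 2*k - 4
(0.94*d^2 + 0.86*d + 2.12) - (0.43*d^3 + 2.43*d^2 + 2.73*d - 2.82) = -0.43*d^3 - 1.49*d^2 - 1.87*d + 4.94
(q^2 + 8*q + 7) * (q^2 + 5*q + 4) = q^4 + 13*q^3 + 51*q^2 + 67*q + 28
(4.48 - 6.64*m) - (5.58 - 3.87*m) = -2.77*m - 1.1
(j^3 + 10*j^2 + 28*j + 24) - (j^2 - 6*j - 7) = j^3 + 9*j^2 + 34*j + 31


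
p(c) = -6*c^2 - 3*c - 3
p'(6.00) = -75.00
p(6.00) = -237.00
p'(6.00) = -75.00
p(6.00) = -237.00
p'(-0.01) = -2.88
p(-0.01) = -2.97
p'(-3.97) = 44.64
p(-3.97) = -85.66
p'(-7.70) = 89.40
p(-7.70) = -335.64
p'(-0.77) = 6.24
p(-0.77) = -4.25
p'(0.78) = -12.36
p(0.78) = -8.99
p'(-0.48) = 2.76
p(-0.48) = -2.94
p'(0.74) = -11.88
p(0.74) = -8.51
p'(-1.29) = 12.48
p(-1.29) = -9.11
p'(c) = -12*c - 3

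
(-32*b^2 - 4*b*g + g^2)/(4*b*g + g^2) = (-8*b + g)/g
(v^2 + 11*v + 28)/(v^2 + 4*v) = (v + 7)/v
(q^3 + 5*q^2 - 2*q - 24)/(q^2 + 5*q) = (q^3 + 5*q^2 - 2*q - 24)/(q*(q + 5))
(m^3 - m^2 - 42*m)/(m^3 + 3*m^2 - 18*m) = (m - 7)/(m - 3)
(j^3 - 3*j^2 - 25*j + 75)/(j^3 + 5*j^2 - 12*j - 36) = (j^2 - 25)/(j^2 + 8*j + 12)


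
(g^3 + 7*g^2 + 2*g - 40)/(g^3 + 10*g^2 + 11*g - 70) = (g + 4)/(g + 7)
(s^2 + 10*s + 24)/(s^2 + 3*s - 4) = (s + 6)/(s - 1)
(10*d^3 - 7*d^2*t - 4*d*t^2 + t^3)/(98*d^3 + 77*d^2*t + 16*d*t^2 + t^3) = (5*d^2 - 6*d*t + t^2)/(49*d^2 + 14*d*t + t^2)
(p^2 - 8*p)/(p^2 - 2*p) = (p - 8)/(p - 2)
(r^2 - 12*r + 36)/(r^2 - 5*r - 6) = (r - 6)/(r + 1)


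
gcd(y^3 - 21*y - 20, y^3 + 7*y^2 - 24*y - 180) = y - 5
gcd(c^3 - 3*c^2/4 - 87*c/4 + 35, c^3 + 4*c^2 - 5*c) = c + 5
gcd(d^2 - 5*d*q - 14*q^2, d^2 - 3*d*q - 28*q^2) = -d + 7*q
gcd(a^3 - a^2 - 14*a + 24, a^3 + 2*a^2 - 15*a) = a - 3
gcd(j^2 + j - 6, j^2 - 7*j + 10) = j - 2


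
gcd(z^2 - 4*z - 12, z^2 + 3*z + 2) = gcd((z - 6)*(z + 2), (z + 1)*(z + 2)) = z + 2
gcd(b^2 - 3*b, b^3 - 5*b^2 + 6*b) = b^2 - 3*b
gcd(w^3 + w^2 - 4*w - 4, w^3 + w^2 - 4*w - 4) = w^3 + w^2 - 4*w - 4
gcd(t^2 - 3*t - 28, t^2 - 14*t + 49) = t - 7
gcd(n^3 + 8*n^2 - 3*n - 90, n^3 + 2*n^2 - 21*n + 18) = n^2 + 3*n - 18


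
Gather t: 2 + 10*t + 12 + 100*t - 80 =110*t - 66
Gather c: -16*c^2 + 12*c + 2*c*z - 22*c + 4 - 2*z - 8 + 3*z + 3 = -16*c^2 + c*(2*z - 10) + z - 1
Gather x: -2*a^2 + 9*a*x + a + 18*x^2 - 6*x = -2*a^2 + a + 18*x^2 + x*(9*a - 6)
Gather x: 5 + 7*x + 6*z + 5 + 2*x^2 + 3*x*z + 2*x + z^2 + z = 2*x^2 + x*(3*z + 9) + z^2 + 7*z + 10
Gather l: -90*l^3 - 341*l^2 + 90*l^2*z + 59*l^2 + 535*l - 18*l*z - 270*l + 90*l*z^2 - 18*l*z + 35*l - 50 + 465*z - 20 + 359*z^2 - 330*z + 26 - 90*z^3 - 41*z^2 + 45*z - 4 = -90*l^3 + l^2*(90*z - 282) + l*(90*z^2 - 36*z + 300) - 90*z^3 + 318*z^2 + 180*z - 48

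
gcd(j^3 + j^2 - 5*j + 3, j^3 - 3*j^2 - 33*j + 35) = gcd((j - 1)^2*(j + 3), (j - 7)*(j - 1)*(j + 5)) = j - 1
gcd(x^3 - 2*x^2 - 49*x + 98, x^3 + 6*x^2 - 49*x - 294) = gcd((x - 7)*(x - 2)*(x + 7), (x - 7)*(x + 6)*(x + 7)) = x^2 - 49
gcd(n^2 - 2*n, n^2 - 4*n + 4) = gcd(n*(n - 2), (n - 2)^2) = n - 2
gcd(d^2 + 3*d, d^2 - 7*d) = d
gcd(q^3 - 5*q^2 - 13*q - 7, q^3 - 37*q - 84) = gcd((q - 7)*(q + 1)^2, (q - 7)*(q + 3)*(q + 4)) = q - 7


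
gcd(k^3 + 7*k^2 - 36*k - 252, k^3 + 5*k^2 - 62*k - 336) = k^2 + 13*k + 42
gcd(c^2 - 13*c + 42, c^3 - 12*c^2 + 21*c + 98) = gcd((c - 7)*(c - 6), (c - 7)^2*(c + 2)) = c - 7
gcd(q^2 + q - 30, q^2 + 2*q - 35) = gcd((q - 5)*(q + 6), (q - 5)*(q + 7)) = q - 5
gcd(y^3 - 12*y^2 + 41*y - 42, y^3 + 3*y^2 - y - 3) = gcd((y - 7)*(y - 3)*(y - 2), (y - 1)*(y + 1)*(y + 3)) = 1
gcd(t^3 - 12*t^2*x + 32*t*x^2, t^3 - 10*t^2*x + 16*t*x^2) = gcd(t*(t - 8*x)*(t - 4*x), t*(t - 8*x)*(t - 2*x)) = -t^2 + 8*t*x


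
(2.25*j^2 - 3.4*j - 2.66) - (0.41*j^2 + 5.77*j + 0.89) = 1.84*j^2 - 9.17*j - 3.55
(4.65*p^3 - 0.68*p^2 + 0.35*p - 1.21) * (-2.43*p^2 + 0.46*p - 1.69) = -11.2995*p^5 + 3.7914*p^4 - 9.0218*p^3 + 4.2505*p^2 - 1.1481*p + 2.0449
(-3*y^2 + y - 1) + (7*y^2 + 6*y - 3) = 4*y^2 + 7*y - 4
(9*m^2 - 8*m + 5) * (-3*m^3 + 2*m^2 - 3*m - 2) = -27*m^5 + 42*m^4 - 58*m^3 + 16*m^2 + m - 10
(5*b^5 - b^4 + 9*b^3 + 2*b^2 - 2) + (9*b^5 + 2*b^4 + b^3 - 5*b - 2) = 14*b^5 + b^4 + 10*b^3 + 2*b^2 - 5*b - 4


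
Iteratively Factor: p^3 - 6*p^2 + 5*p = (p - 5)*(p^2 - p) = (p - 5)*(p - 1)*(p)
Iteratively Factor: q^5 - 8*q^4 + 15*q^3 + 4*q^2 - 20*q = (q - 2)*(q^4 - 6*q^3 + 3*q^2 + 10*q) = (q - 5)*(q - 2)*(q^3 - q^2 - 2*q) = q*(q - 5)*(q - 2)*(q^2 - q - 2) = q*(q - 5)*(q - 2)*(q + 1)*(q - 2)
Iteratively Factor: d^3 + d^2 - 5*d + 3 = (d + 3)*(d^2 - 2*d + 1) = (d - 1)*(d + 3)*(d - 1)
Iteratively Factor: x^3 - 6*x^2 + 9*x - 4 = (x - 1)*(x^2 - 5*x + 4) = (x - 4)*(x - 1)*(x - 1)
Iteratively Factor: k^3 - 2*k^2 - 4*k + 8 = (k + 2)*(k^2 - 4*k + 4) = (k - 2)*(k + 2)*(k - 2)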